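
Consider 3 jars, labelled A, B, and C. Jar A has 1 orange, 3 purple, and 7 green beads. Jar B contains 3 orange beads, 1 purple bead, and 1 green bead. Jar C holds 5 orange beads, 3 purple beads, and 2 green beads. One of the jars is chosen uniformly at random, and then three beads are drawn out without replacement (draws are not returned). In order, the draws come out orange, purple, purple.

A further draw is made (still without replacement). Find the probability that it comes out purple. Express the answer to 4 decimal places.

The likelihood of the observed sequence under each hypothesis: P(data | jar A) = (1/11)(3/10)(2/9) = 1/165; P(data | jar B) = (3/5)(1/4)(0/3) = 0; P(data | jar C) = (5/10)(3/9)(2/8) = 1/24.
Multiplying each by its prior: 1/3 · 1/165 = 1/495, 1/3 · 0 = 0, 1/3 · 1/24 = 1/72; these sum to 7/440.
Dividing through by the total gives posterior P(jar A | data) = 8/63, P(jar B | data) = 0, P(jar C | data) = 55/63.
The predictive probability is P(purple next | data) = (1/8)(8/63) + (1/7)(55/63) = 62/441.

0.1406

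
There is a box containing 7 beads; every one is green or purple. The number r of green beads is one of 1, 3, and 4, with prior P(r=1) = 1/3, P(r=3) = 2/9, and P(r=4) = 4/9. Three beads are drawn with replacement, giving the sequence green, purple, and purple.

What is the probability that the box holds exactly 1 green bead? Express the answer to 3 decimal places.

Compute the likelihood of the observed sequence for each case: P(data | r = 1) = (1/7)(6/7)(6/7) = 0.10496; P(data | r = 3) = (3/7)(4/7)(4/7) = 0.13994; P(data | r = 4) = (4/7)(3/7)(3/7) = 0.10496.
The prior-weighted likelihoods are 1/3 · 0.10496 = 0.034985, 2/9 · 0.13994 = 0.031098, 4/9 · 0.10496 = 0.046647; these sum to 0.11273.
So P(r = 1 | data) = (0.034985) / (0.11273) = 0.31034.

0.310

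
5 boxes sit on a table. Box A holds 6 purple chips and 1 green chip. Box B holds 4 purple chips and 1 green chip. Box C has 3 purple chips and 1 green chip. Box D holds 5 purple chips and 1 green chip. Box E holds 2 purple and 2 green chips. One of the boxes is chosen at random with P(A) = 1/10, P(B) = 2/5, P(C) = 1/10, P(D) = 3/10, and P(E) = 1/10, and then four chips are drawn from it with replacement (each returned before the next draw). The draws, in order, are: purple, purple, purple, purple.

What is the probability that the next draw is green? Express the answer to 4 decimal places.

Compute the likelihood of the observed sequence for each case: P(data | box A) = (6/7)(6/7)(6/7)(6/7) = 0.53978; P(data | box B) = (4/5)(4/5)(4/5)(4/5) = 0.4096; P(data | box C) = (3/4)(3/4)(3/4)(3/4) = 0.31641; P(data | box D) = (5/6)(5/6)(5/6)(5/6) = 0.48225; P(data | box E) = (2/4)(2/4)(2/4)(2/4) = 0.0625.
The prior-weighted likelihoods are 1/10 · 0.53978 = 0.053978, 2/5 · 0.4096 = 0.16384, 1/10 · 0.31641 = 0.031641, 3/10 · 0.48225 = 0.14468, 1/10 · 0.0625 = 0.00625; summing to 0.40038.
The posterior is then P(box A | data) = 0.13481, P(box B | data) = 0.40921, P(box C | data) = 0.079026, P(box D | data) = 0.36134, P(box E | data) = 0.01561.
The predictive probability is P(green next | data) = (1/7)(0.13481) + (1/5)(0.40921) + (1/4)(0.079026) + (1/6)(0.36134) + (1/2)(0.01561) = 0.18889.

0.1889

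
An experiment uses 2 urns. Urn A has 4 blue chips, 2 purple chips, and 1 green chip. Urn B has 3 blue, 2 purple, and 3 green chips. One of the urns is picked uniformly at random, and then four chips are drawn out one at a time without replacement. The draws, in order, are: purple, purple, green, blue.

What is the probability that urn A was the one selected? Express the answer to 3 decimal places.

Under each hypothesis, the probability of the observed sequence is: P(data | urn A) = (2/7)(1/6)(1/5)(4/4) = 0.0095238; P(data | urn B) = (2/8)(1/7)(3/6)(3/5) = 0.010714.
Weighting by the prior gives 1/2 · 0.0095238 = 0.0047619, 1/2 · 0.010714 = 0.0053571; these sum to 0.010119.
By Bayes' rule, P(urn A | data) = (0.0047619) / (0.010119) = 0.47059.

0.471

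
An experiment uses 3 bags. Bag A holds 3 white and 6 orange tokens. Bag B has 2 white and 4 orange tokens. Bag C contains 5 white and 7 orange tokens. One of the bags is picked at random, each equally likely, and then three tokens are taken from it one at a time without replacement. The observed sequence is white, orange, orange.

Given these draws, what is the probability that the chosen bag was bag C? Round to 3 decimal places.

0.296

Under each hypothesis, the probability of the observed sequence is: P(data | bag A) = (3/9)(6/8)(5/7) = 5/28; P(data | bag B) = (2/6)(4/5)(3/4) = 1/5; P(data | bag C) = (5/12)(7/11)(6/10) = 7/44.
Weighting by the prior gives 1/3 · 5/28 = 5/84, 1/3 · 1/5 = 1/15, 1/3 · 7/44 = 7/132; these sum to 69/385.
So P(bag C | data) = (7/132) / (69/385) = 245/828.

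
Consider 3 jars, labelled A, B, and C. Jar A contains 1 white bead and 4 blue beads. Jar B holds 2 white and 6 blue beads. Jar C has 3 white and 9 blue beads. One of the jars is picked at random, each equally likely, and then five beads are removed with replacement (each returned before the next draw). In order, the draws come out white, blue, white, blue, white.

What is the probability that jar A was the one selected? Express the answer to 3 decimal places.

Under each hypothesis, the probability of the observed sequence is: P(data | jar A) = (1/5)(4/5)(1/5)(4/5)(1/5) = 0.00512; P(data | jar B) = (2/8)(6/8)(2/8)(6/8)(2/8) = 0.0087891; P(data | jar C) = (3/12)(9/12)(3/12)(9/12)(3/12) = 0.0087891.
The prior-weighted likelihoods are 1/3 · 0.00512 = 0.0017067, 1/3 · 0.0087891 = 0.0029297, 1/3 · 0.0087891 = 0.0029297; summing to 0.007566.
By Bayes' rule, P(jar A | data) = (0.0017067) / (0.007566) = 0.22557.

0.226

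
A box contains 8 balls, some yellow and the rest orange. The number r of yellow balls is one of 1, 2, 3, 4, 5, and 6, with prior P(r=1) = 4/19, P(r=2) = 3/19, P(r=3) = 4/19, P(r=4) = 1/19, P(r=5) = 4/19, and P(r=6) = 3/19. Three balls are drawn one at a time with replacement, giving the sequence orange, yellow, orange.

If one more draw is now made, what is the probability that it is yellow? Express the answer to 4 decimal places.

Compute the likelihood of the observed sequence for each case: P(data | r = 1) = (7/8)(1/8)(7/8) = 0.095703; P(data | r = 2) = (6/8)(2/8)(6/8) = 0.14062; P(data | r = 3) = (5/8)(3/8)(5/8) = 0.14648; P(data | r = 4) = (4/8)(4/8)(4/8) = 0.125; P(data | r = 5) = (3/8)(5/8)(3/8) = 0.087891; P(data | r = 6) = (2/8)(6/8)(2/8) = 0.046875.
Weighting by the prior gives 4/19 · 0.095703 = 0.020148, 3/19 · 0.14062 = 0.022204, 4/19 · 0.14648 = 0.030839, 1/19 · 0.125 = 0.0065789, 4/19 · 0.087891 = 0.018503, 3/19 · 0.046875 = 0.0074013; summing to 0.10567.
Dividing through by the total gives posterior P(r = 1 | data) = 0.19066, P(r = 2 | data) = 0.21012, P(r = 3 | data) = 0.29183, P(r = 4 | data) = 0.062257, P(r = 5 | data) = 0.1751, P(r = 6 | data) = 0.070039.
The predictive probability is P(yellow next | data) = (1/8)(0.19066) + (1/4)(0.21012) + (3/8)(0.29183) + (1/2)(0.062257) + (5/8)(0.1751) + (3/4)(0.070039) = 0.37889.

0.3789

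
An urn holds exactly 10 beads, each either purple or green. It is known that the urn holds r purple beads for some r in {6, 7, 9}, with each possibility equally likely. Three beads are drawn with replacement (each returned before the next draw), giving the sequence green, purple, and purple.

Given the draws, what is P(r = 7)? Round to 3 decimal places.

Compute the likelihood of the observed sequence for each case: P(data | r = 6) = (4/10)(6/10)(6/10) = 18/125; P(data | r = 7) = (3/10)(7/10)(7/10) = 147/1000; P(data | r = 9) = (1/10)(9/10)(9/10) = 81/1000.
Weighting by the prior gives 1/3 · 18/125 = 6/125, 1/3 · 147/1000 = 49/1000, 1/3 · 81/1000 = 27/1000; these sum to 31/250.
Therefore the posterior P(r = 7 | data) = (49/1000) / (31/250) = 49/124.

0.395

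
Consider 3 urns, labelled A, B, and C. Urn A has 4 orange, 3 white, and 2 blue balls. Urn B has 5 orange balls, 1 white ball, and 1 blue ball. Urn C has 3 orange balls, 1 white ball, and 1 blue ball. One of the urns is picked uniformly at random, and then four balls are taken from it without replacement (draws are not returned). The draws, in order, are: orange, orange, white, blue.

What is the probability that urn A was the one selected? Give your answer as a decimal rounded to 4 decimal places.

0.2439

The likelihood of the observed sequence under each hypothesis: P(data | urn A) = (4/9)(3/8)(3/7)(2/6) = 0.02381; P(data | urn B) = (5/7)(4/6)(1/5)(1/4) = 0.02381; P(data | urn C) = (3/5)(2/4)(1/3)(1/2) = 0.05.
The prior-weighted likelihoods are 1/3 · 0.02381 = 0.0079365, 1/3 · 0.02381 = 0.0079365, 1/3 · 0.05 = 0.016667; these sum to 0.03254.
Therefore the posterior P(urn A | data) = (0.0079365) / (0.03254) = 0.2439.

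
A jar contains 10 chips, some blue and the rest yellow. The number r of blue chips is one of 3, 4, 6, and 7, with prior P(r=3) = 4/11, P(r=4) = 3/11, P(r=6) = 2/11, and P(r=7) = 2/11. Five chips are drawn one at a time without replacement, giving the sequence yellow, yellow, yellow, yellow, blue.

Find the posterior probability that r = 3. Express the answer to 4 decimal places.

The likelihood of the observed sequence under each hypothesis: P(data | r = 3) = (7/10)(6/9)(5/8)(4/7)(3/6) = 0.083333; P(data | r = 4) = (6/10)(5/9)(4/8)(3/7)(4/6) = 0.047619; P(data | r = 6) = (4/10)(3/9)(2/8)(1/7)(6/6) = 0.0047619; P(data | r = 7) = (3/10)(2/9)(1/8)(0/7) = 0.
Weighting by the prior gives 4/11 · 0.083333 = 0.030303, 3/11 · 0.047619 = 0.012987, 2/11 · 0.0047619 = 0.0008658, 2/11 · 0 = 0; summing to 0.044156.
Therefore the posterior P(r = 3 | data) = (0.030303) / (0.044156) = 0.68627.

0.6863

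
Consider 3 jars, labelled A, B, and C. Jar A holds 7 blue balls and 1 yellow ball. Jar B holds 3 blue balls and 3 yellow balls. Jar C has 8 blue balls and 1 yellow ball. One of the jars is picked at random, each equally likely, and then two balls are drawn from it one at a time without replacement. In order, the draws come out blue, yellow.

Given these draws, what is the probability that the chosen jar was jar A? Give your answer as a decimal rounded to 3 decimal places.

For each hypothesis, P(data | H) works out to: P(data | jar A) = (7/8)(1/7) = 0.125; P(data | jar B) = (3/6)(3/5) = 0.3; P(data | jar C) = (8/9)(1/8) = 0.11111.
The prior-weighted likelihoods are 1/3 · 0.125 = 0.041667, 1/3 · 0.3 = 0.1, 1/3 · 0.11111 = 0.037037; these sum to 0.1787.
By Bayes' rule, P(jar A | data) = (0.041667) / (0.1787) = 0.23316.

0.233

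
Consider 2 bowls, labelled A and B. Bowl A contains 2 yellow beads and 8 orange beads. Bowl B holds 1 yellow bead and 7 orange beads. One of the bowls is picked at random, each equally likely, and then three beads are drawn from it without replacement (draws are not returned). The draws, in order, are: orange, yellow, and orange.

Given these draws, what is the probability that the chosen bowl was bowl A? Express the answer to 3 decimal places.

Under each hypothesis, the probability of the observed sequence is: P(data | bowl A) = (8/10)(2/9)(7/8) = 7/45; P(data | bowl B) = (7/8)(1/7)(6/6) = 1/8.
Weighting by the prior gives 1/2 · 7/45 = 7/90, 1/2 · 1/8 = 1/16; with total 101/720.
Hence P(bowl A | data) = (7/90) / (101/720) = 56/101.

0.554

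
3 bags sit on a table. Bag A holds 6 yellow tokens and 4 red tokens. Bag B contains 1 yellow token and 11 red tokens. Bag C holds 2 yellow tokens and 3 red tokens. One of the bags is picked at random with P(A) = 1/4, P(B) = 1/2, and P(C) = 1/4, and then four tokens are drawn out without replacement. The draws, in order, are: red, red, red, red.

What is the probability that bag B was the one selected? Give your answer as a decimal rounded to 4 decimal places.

0.9964

The likelihood of the observed sequence under each hypothesis: P(data | bag A) = (4/10)(3/9)(2/8)(1/7) = 1/210; P(data | bag B) = (11/12)(10/11)(9/10)(8/9) = 2/3; P(data | bag C) = (3/5)(2/4)(1/3)(0/2) = 0.
The prior-weighted likelihoods are 1/4 · 1/210 = 1/840, 1/2 · 2/3 = 1/3, 1/4 · 0 = 0; summing to 281/840.
By Bayes' rule, P(bag B | data) = (1/3) / (281/840) = 280/281.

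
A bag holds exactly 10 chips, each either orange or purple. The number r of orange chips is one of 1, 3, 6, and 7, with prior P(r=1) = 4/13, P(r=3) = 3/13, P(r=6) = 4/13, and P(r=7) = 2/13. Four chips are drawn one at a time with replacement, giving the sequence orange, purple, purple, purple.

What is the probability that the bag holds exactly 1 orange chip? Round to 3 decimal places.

0.368

Under each hypothesis, the probability of the observed sequence is: P(data | r = 1) = (1/10)(9/10)(9/10)(9/10) = 0.0729; P(data | r = 3) = (3/10)(7/10)(7/10)(7/10) = 0.1029; P(data | r = 6) = (6/10)(4/10)(4/10)(4/10) = 0.0384; P(data | r = 7) = (7/10)(3/10)(3/10)(3/10) = 0.0189.
Weighting by the prior gives 4/13 · 0.0729 = 0.022431, 3/13 · 0.1029 = 0.023746, 4/13 · 0.0384 = 0.011815, 2/13 · 0.0189 = 0.0029077; with total 0.0609.
So P(r = 1 | data) = (0.022431) / (0.0609) = 0.36832.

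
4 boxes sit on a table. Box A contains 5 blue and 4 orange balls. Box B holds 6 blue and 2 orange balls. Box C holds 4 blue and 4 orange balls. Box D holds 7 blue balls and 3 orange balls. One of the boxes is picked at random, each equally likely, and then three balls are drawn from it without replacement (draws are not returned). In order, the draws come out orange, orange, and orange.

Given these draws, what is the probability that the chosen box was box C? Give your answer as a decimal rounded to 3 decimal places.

The likelihood of the observed sequence under each hypothesis: P(data | box A) = (4/9)(3/8)(2/7) = 0.047619; P(data | box B) = (2/8)(1/7)(0/6) = 0; P(data | box C) = (4/8)(3/7)(2/6) = 0.071429; P(data | box D) = (3/10)(2/9)(1/8) = 0.0083333.
Weighting by the prior gives 1/4 · 0.047619 = 0.011905, 1/4 · 0 = 0, 1/4 · 0.071429 = 0.017857, 1/4 · 0.0083333 = 0.0020833; these sum to 0.031845.
Hence P(box C | data) = (0.017857) / (0.031845) = 0.56075.

0.561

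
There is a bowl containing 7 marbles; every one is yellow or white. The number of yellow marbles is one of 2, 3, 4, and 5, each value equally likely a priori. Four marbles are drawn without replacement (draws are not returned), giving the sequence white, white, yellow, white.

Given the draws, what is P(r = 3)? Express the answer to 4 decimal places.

0.3333

Under each hypothesis, the probability of the observed sequence is: P(data | r = 2) = (5/7)(4/6)(2/5)(3/4) = 1/7; P(data | r = 3) = (4/7)(3/6)(3/5)(2/4) = 3/35; P(data | r = 4) = (3/7)(2/6)(4/5)(1/4) = 1/35; P(data | r = 5) = (2/7)(1/6)(5/5)(0/4) = 0.
The prior-weighted likelihoods are 1/4 · 1/7 = 1/28, 1/4 · 3/35 = 3/140, 1/4 · 1/35 = 1/140, 1/4 · 0 = 0; summing to 9/140.
Therefore the posterior P(r = 3 | data) = (3/140) / (9/140) = 1/3.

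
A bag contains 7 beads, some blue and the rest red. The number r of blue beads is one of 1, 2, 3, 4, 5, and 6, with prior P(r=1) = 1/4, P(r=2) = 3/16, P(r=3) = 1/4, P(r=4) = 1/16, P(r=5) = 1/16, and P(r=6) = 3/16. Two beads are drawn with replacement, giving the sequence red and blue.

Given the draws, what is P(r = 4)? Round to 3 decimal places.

0.085

Compute the likelihood of the observed sequence for each case: P(data | r = 1) = (6/7)(1/7) = 6/49; P(data | r = 2) = (5/7)(2/7) = 10/49; P(data | r = 3) = (4/7)(3/7) = 12/49; P(data | r = 4) = (3/7)(4/7) = 12/49; P(data | r = 5) = (2/7)(5/7) = 10/49; P(data | r = 6) = (1/7)(6/7) = 6/49.
Weighting by the prior gives 1/4 · 6/49 = 3/98, 3/16 · 10/49 = 15/392, 1/4 · 12/49 = 3/49, 1/16 · 12/49 = 3/196, 1/16 · 10/49 = 5/392, 3/16 · 6/49 = 9/392; summing to 71/392.
Hence P(r = 4 | data) = (3/196) / (71/392) = 6/71.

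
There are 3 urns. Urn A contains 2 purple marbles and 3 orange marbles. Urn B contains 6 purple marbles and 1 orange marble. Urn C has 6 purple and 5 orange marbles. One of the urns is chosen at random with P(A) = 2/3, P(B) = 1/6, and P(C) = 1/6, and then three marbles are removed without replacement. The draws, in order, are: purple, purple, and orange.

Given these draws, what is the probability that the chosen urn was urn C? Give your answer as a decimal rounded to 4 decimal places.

Compute the likelihood of the observed sequence for each case: P(data | urn A) = (2/5)(1/4)(3/3) = 0.1; P(data | urn B) = (6/7)(5/6)(1/5) = 0.14286; P(data | urn C) = (6/11)(5/10)(5/9) = 0.15152.
Weighting by the prior gives 2/3 · 0.1 = 0.066667, 1/6 · 0.14286 = 0.02381, 1/6 · 0.15152 = 0.025253; these sum to 0.11573.
By Bayes' rule, P(urn C | data) = (0.025253) / (0.11573) = 0.2182.

0.2182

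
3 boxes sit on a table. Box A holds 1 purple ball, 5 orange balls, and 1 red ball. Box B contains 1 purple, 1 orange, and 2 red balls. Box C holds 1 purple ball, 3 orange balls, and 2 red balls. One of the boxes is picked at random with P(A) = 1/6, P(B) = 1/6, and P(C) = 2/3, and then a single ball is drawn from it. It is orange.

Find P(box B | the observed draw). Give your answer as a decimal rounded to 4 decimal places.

For each hypothesis, P(data | H) works out to: P(data | box A) = (5/7) = 5/7; P(data | box B) = (1/4) = 1/4; P(data | box C) = (3/6) = 1/2.
Multiplying each by its prior: 1/6 · 5/7 = 5/42, 1/6 · 1/4 = 1/24, 2/3 · 1/2 = 1/3; summing to 83/168.
Hence P(box B | data) = (1/24) / (83/168) = 7/83.

0.0843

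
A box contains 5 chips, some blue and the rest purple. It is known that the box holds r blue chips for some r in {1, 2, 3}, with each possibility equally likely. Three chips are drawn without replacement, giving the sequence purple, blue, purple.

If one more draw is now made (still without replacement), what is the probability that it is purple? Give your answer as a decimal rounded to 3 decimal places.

The likelihood of the observed sequence under each hypothesis: P(data | r = 1) = (4/5)(1/4)(3/3) = 1/5; P(data | r = 2) = (3/5)(2/4)(2/3) = 1/5; P(data | r = 3) = (2/5)(3/4)(1/3) = 1/10.
The prior-weighted likelihoods are 1/3 · 1/5 = 1/15, 1/3 · 1/5 = 1/15, 1/3 · 1/10 = 1/30; these sum to 1/6.
The posterior is then P(r = 1 | data) = 2/5, P(r = 2 | data) = 2/5, P(r = 3 | data) = 1/5.
So P(purple next | data) = Σ P(purple next | H) P(H | data) = (1)(2/5) + (1/2)(2/5) + (0)(1/5) = 3/5.

0.600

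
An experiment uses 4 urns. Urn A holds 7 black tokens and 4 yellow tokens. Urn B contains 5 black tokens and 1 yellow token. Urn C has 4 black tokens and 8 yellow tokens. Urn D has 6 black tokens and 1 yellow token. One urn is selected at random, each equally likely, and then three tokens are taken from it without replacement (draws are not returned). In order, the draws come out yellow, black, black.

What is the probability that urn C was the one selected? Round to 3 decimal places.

Compute the likelihood of the observed sequence for each case: P(data | urn A) = (4/11)(7/10)(6/9) = 28/165; P(data | urn B) = (1/6)(5/5)(4/4) = 1/6; P(data | urn C) = (8/12)(4/11)(3/10) = 4/55; P(data | urn D) = (1/7)(6/6)(5/5) = 1/7.
Weighting by the prior gives 1/4 · 28/165 = 7/165, 1/4 · 1/6 = 1/24, 1/4 · 4/55 = 1/55, 1/4 · 1/7 = 1/28; summing to 85/616.
So P(urn C | data) = (1/55) / (85/616) = 56/425.

0.132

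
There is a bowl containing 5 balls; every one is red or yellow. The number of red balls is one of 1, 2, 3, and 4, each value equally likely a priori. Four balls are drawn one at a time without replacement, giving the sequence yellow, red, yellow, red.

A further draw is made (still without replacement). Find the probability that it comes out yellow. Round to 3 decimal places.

0.500

Under each hypothesis, the probability of the observed sequence is: P(data | r = 1) = (4/5)(1/4)(3/3)(0/2) = 0; P(data | r = 2) = (3/5)(2/4)(2/3)(1/2) = 1/10; P(data | r = 3) = (2/5)(3/4)(1/3)(2/2) = 1/10; P(data | r = 4) = (1/5)(4/4)(0/3) = 0.
Weighting by the prior gives 1/4 · 0 = 0, 1/4 · 1/10 = 1/40, 1/4 · 1/10 = 1/40, 1/4 · 0 = 0; with total 1/20.
Dividing through by the total gives posterior P(r = 1 | data) = 0, P(r = 2 | data) = 1/2, P(r = 3 | data) = 1/2, P(r = 4 | data) = 0.
So P(yellow next | data) = Σ P(yellow next | H) P(H | data) = (1)(1/2) + (0)(1/2) = 1/2.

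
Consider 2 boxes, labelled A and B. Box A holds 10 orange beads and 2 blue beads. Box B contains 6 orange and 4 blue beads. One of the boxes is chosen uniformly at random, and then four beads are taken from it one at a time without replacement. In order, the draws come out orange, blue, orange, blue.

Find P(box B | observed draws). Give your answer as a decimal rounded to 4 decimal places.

Compute the likelihood of the observed sequence for each case: P(data | box A) = (10/12)(2/11)(9/10)(1/9) = 1/66; P(data | box B) = (6/10)(4/9)(5/8)(3/7) = 1/14.
Weighting by the prior gives 1/2 · 1/66 = 1/132, 1/2 · 1/14 = 1/28; with total 10/231.
Therefore the posterior P(box B | data) = (1/28) / (10/231) = 33/40.

0.8250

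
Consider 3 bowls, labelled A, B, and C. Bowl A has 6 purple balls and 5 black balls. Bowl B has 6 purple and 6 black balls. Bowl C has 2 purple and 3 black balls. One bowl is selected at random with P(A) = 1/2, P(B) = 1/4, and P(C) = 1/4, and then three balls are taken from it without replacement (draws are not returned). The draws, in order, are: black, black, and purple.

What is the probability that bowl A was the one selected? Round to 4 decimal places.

0.4188

Compute the likelihood of the observed sequence for each case: P(data | bowl A) = (5/11)(4/10)(6/9) = 0.12121; P(data | bowl B) = (6/12)(5/11)(6/10) = 0.13636; P(data | bowl C) = (3/5)(2/4)(2/3) = 0.2.
The prior-weighted likelihoods are 1/2 · 0.12121 = 0.060606, 1/4 · 0.13636 = 0.034091, 1/4 · 0.2 = 0.05; these sum to 0.1447.
By Bayes' rule, P(bowl A | data) = (0.060606) / (0.1447) = 0.41885.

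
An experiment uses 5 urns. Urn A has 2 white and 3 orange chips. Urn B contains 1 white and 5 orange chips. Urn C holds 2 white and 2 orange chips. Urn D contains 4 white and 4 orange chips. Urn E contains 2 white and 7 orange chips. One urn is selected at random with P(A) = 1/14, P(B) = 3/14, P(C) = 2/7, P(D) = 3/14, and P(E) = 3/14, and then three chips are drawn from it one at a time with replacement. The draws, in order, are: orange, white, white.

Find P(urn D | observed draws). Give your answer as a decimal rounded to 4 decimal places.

0.3245

Under each hypothesis, the probability of the observed sequence is: P(data | urn A) = (3/5)(2/5)(2/5) = 0.096; P(data | urn B) = (5/6)(1/6)(1/6) = 0.023148; P(data | urn C) = (2/4)(2/4)(2/4) = 0.125; P(data | urn D) = (4/8)(4/8)(4/8) = 0.125; P(data | urn E) = (7/9)(2/9)(2/9) = 0.038409.
The prior-weighted likelihoods are 1/14 · 0.096 = 0.0068571, 3/14 · 0.023148 = 0.0049603, 2/7 · 0.125 = 0.035714, 3/14 · 0.125 = 0.026786, 3/14 · 0.038409 = 0.0082305; summing to 0.082548.
Therefore the posterior P(urn D | data) = (0.026786) / (0.082548) = 0.32449.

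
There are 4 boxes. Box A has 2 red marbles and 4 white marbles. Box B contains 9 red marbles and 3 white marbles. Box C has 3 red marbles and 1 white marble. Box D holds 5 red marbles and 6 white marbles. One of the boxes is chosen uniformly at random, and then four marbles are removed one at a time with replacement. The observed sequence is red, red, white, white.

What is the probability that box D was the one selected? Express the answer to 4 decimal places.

0.3393

The likelihood of the observed sequence under each hypothesis: P(data | box A) = (2/6)(2/6)(4/6)(4/6) = 0.049383; P(data | box B) = (9/12)(9/12)(3/12)(3/12) = 0.035156; P(data | box C) = (3/4)(3/4)(1/4)(1/4) = 0.035156; P(data | box D) = (5/11)(5/11)(6/11)(6/11) = 0.061471.
Multiplying each by its prior: 1/4 · 0.049383 = 0.012346, 1/4 · 0.035156 = 0.0087891, 1/4 · 0.035156 = 0.0087891, 1/4 · 0.061471 = 0.015368; these sum to 0.045292.
Hence P(box D | data) = (0.015368) / (0.045292) = 0.33931.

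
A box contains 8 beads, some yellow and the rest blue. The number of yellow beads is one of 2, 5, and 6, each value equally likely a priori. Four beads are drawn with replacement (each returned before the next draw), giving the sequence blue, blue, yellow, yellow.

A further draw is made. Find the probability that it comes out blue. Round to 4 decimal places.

0.4452

Compute the likelihood of the observed sequence for each case: P(data | r = 2) = (6/8)(6/8)(2/8)(2/8) = 0.035156; P(data | r = 5) = (3/8)(3/8)(5/8)(5/8) = 0.054932; P(data | r = 6) = (2/8)(2/8)(6/8)(6/8) = 0.035156.
The prior-weighted likelihoods are 1/3 · 0.035156 = 0.011719, 1/3 · 0.054932 = 0.018311, 1/3 · 0.035156 = 0.011719; summing to 0.041748.
Normalising, the posterior is P(r = 2 | data) = 0.2807, P(r = 5 | data) = 0.4386, P(r = 6 | data) = 0.2807.
The predictive probability is P(blue next | data) = (3/4)(0.2807) + (3/8)(0.4386) + (1/4)(0.2807) = 0.44518.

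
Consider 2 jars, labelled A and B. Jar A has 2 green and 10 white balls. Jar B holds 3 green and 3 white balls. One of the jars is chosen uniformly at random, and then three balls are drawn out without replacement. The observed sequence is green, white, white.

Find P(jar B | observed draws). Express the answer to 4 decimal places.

Under each hypothesis, the probability of the observed sequence is: P(data | jar A) = (2/12)(10/11)(9/10) = 3/22; P(data | jar B) = (3/6)(3/5)(2/4) = 3/20.
The prior-weighted likelihoods are 1/2 · 3/22 = 3/44, 1/2 · 3/20 = 3/40; these sum to 63/440.
So P(jar B | data) = (3/40) / (63/440) = 11/21.

0.5238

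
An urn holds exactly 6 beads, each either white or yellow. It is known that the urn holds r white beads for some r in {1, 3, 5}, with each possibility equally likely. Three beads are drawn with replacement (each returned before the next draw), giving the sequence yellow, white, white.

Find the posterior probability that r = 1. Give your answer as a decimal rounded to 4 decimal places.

Under each hypothesis, the probability of the observed sequence is: P(data | r = 1) = (5/6)(1/6)(1/6) = 5/216; P(data | r = 3) = (3/6)(3/6)(3/6) = 1/8; P(data | r = 5) = (1/6)(5/6)(5/6) = 25/216.
The prior-weighted likelihoods are 1/3 · 5/216 = 5/648, 1/3 · 1/8 = 1/24, 1/3 · 25/216 = 25/648; with total 19/216.
Hence P(r = 1 | data) = (5/648) / (19/216) = 5/57.

0.0877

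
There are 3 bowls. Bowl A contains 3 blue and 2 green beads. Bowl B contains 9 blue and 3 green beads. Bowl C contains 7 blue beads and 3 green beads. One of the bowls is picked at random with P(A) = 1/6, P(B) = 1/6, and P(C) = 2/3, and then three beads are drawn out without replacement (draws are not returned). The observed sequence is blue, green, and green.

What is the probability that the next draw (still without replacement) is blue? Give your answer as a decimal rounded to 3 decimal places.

0.899

Under each hypothesis, the probability of the observed sequence is: P(data | bowl A) = (3/5)(2/4)(1/3) = 0.1; P(data | bowl B) = (9/12)(3/11)(2/10) = 0.040909; P(data | bowl C) = (7/10)(3/9)(2/8) = 0.058333.
Multiplying each by its prior: 1/6 · 0.1 = 0.016667, 1/6 · 0.040909 = 0.0068182, 2/3 · 0.058333 = 0.038889; these sum to 0.062374.
Dividing through by the total gives posterior P(bowl A | data) = 0.26721, P(bowl B | data) = 0.10931, P(bowl C | data) = 0.62348.
Averaging over the posterior, P(blue next | data) = (1)(0.26721) + (8/9)(0.10931) + (6/7)(0.62348) = 0.89879.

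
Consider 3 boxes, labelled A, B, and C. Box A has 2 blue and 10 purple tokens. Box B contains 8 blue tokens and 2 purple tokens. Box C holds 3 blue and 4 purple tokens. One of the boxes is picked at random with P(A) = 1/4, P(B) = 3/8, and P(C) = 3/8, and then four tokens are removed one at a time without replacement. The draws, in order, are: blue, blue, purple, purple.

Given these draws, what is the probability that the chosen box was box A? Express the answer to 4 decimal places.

Under each hypothesis, the probability of the observed sequence is: P(data | box A) = (2/12)(1/11)(10/10)(9/9) = 0.015152; P(data | box B) = (8/10)(7/9)(2/8)(1/7) = 0.022222; P(data | box C) = (3/7)(2/6)(4/5)(3/4) = 0.085714.
Weighting by the prior gives 1/4 · 0.015152 = 0.0037879, 3/8 · 0.022222 = 0.0083333, 3/8 · 0.085714 = 0.032143; these sum to 0.044264.
Hence P(box A | data) = (0.0037879) / (0.044264) = 0.085575.

0.0856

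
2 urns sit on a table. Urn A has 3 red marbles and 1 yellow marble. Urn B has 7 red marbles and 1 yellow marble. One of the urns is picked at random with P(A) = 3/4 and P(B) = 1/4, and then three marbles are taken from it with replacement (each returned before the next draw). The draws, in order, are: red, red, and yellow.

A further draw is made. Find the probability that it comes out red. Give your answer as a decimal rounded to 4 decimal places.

For each hypothesis, P(data | H) works out to: P(data | urn A) = (3/4)(3/4)(1/4) = 0.14062; P(data | urn B) = (7/8)(7/8)(1/8) = 0.095703.
Weighting by the prior gives 3/4 · 0.14062 = 0.10547, 1/4 · 0.095703 = 0.023926; these sum to 0.12939.
Normalising, the posterior is P(urn A | data) = 0.81509, P(urn B | data) = 0.18491.
Averaging over the posterior, P(red next | data) = (3/4)(0.81509) + (7/8)(0.18491) = 0.77311.

0.7731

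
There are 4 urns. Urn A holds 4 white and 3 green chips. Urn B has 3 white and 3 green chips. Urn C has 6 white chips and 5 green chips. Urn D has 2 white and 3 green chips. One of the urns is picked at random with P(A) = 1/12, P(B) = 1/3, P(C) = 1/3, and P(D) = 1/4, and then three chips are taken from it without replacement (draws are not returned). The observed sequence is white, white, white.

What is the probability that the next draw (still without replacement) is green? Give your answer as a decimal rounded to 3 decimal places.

The likelihood of the observed sequence under each hypothesis: P(data | urn A) = (4/7)(3/6)(2/5) = 0.11429; P(data | urn B) = (3/6)(2/5)(1/4) = 0.05; P(data | urn C) = (6/11)(5/10)(4/9) = 0.12121; P(data | urn D) = (2/5)(1/4)(0/3) = 0.
Multiplying each by its prior: 1/12 · 0.11429 = 0.0095238, 1/3 · 0.05 = 0.016667, 1/3 · 0.12121 = 0.040404, 1/4 · 0 = 0; with total 0.066595.
Normalising, the posterior is P(urn A | data) = 0.14301, P(urn B | data) = 0.25027, P(urn C | data) = 0.60672, P(urn D | data) = 0.
Averaging over the posterior, P(green next | data) = (3/4)(0.14301) + (1)(0.25027) + (5/8)(0.60672) = 0.73673.

0.737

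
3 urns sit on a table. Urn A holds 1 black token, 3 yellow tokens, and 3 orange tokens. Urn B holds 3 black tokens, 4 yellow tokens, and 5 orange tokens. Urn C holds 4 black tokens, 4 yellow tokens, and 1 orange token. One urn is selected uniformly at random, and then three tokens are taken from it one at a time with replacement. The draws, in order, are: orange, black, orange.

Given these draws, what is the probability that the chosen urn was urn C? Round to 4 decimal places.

0.0730

The likelihood of the observed sequence under each hypothesis: P(data | urn A) = (3/7)(1/7)(3/7) = 0.026239; P(data | urn B) = (5/12)(3/12)(5/12) = 0.043403; P(data | urn C) = (1/9)(4/9)(1/9) = 0.005487.
Multiplying each by its prior: 1/3 · 0.026239 = 0.0087464, 1/3 · 0.043403 = 0.014468, 1/3 · 0.005487 = 0.001829; summing to 0.025043.
Therefore the posterior P(urn C | data) = (0.001829) / (0.025043) = 0.073034.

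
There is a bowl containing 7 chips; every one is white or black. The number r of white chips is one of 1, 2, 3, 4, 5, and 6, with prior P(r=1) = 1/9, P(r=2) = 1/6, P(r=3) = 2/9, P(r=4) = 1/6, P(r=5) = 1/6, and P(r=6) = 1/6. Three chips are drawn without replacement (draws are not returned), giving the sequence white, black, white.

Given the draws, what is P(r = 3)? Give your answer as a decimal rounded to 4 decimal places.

0.2162

The likelihood of the observed sequence under each hypothesis: P(data | r = 1) = (1/7)(6/6)(0/5) = 0; P(data | r = 2) = (2/7)(5/6)(1/5) = 1/21; P(data | r = 3) = (3/7)(4/6)(2/5) = 4/35; P(data | r = 4) = (4/7)(3/6)(3/5) = 6/35; P(data | r = 5) = (5/7)(2/6)(4/5) = 4/21; P(data | r = 6) = (6/7)(1/6)(5/5) = 1/7.
Weighting by the prior gives 1/9 · 0 = 0, 1/6 · 1/21 = 1/126, 2/9 · 4/35 = 8/315, 1/6 · 6/35 = 1/35, 1/6 · 4/21 = 2/63, 1/6 · 1/7 = 1/42; summing to 37/315.
Hence P(r = 3 | data) = (8/315) / (37/315) = 8/37.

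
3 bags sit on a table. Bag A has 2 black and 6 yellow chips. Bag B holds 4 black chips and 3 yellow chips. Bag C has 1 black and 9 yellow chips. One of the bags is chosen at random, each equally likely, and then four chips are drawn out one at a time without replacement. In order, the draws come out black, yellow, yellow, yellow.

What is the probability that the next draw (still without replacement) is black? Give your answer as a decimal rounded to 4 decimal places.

Under each hypothesis, the probability of the observed sequence is: P(data | bag A) = (2/8)(6/7)(5/6)(4/5) = 1/7; P(data | bag B) = (4/7)(3/6)(2/5)(1/4) = 1/35; P(data | bag C) = (1/10)(9/9)(8/8)(7/7) = 1/10.
Weighting by the prior gives 1/3 · 1/7 = 1/21, 1/3 · 1/35 = 1/105, 1/3 · 1/10 = 1/30; summing to 19/210.
The posterior is then P(bag A | data) = 10/19, P(bag B | data) = 2/19, P(bag C | data) = 7/19.
The predictive probability is P(black next | data) = (1/4)(10/19) + (1)(2/19) + (0)(7/19) = 9/38.

0.2368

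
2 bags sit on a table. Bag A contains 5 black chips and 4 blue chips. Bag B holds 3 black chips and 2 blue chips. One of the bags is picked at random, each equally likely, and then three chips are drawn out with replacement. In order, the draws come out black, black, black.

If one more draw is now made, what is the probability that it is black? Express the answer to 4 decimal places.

0.5803

The likelihood of the observed sequence under each hypothesis: P(data | bag A) = (5/9)(5/9)(5/9) = 0.17147; P(data | bag B) = (3/5)(3/5)(3/5) = 0.216.
Multiplying each by its prior: 1/2 · 0.17147 = 0.085734, 1/2 · 0.216 = 0.108; summing to 0.19373.
Dividing through by the total gives posterior P(bag A | data) = 0.44253, P(bag B | data) = 0.55747.
Averaging over the posterior, P(black next | data) = (5/9)(0.44253) + (3/5)(0.55747) = 0.58033.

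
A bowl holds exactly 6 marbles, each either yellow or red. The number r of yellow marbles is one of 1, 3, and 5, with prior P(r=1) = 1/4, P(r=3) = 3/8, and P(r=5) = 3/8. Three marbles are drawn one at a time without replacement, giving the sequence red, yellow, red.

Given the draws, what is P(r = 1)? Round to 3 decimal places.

For each hypothesis, P(data | H) works out to: P(data | r = 1) = (5/6)(1/5)(4/4) = 1/6; P(data | r = 3) = (3/6)(3/5)(2/4) = 3/20; P(data | r = 5) = (1/6)(5/5)(0/4) = 0.
Multiplying each by its prior: 1/4 · 1/6 = 1/24, 3/8 · 3/20 = 9/160, 3/8 · 0 = 0; these sum to 47/480.
So P(r = 1 | data) = (1/24) / (47/480) = 20/47.

0.426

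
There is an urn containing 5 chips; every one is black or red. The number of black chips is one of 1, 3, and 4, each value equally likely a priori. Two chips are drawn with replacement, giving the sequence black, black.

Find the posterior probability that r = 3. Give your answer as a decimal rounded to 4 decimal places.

The likelihood of the observed sequence under each hypothesis: P(data | r = 1) = (1/5)(1/5) = 1/25; P(data | r = 3) = (3/5)(3/5) = 9/25; P(data | r = 4) = (4/5)(4/5) = 16/25.
Multiplying each by its prior: 1/3 · 1/25 = 1/75, 1/3 · 9/25 = 3/25, 1/3 · 16/25 = 16/75; with total 26/75.
Hence P(r = 3 | data) = (3/25) / (26/75) = 9/26.

0.3462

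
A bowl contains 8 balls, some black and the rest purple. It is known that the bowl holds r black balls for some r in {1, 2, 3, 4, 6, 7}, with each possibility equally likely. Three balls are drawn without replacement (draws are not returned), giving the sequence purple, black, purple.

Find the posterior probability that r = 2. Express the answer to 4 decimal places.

0.2703

The likelihood of the observed sequence under each hypothesis: P(data | r = 1) = (7/8)(1/7)(6/6) = 1/8; P(data | r = 2) = (6/8)(2/7)(5/6) = 5/28; P(data | r = 3) = (5/8)(3/7)(4/6) = 5/28; P(data | r = 4) = (4/8)(4/7)(3/6) = 1/7; P(data | r = 6) = (2/8)(6/7)(1/6) = 1/28; P(data | r = 7) = (1/8)(7/7)(0/6) = 0.
Weighting by the prior gives 1/6 · 1/8 = 1/48, 1/6 · 5/28 = 5/168, 1/6 · 5/28 = 5/168, 1/6 · 1/7 = 1/42, 1/6 · 1/28 = 1/168, 1/6 · 0 = 0; summing to 37/336.
So P(r = 2 | data) = (5/168) / (37/336) = 10/37.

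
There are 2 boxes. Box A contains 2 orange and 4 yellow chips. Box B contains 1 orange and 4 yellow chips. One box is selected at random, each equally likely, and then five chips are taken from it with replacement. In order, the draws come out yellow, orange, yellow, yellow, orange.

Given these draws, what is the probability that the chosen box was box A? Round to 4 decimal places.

0.6165

For each hypothesis, P(data | H) works out to: P(data | box A) = (4/6)(2/6)(4/6)(4/6)(2/6) = 0.032922; P(data | box B) = (4/5)(1/5)(4/5)(4/5)(1/5) = 0.02048.
The prior-weighted likelihoods are 1/2 · 0.032922 = 0.016461, 1/2 · 0.02048 = 0.01024; these sum to 0.026701.
Hence P(box A | data) = (0.016461) / (0.026701) = 0.61649.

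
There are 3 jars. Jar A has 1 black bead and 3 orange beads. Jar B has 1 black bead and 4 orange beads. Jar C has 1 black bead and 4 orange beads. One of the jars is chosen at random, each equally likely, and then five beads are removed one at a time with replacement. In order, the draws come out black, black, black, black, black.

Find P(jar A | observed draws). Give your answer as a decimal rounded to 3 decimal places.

Compute the likelihood of the observed sequence for each case: P(data | jar A) = (1/4)(1/4)(1/4)(1/4)(1/4) = 0.00097656; P(data | jar B) = (1/5)(1/5)(1/5)(1/5)(1/5) = 0.00032; P(data | jar C) = (1/5)(1/5)(1/5)(1/5)(1/5) = 0.00032.
Weighting by the prior gives 1/3 · 0.00097656 = 0.00032552, 1/3 · 0.00032 = 0.00010667, 1/3 · 0.00032 = 0.00010667; these sum to 0.00053885.
Therefore the posterior P(jar A | data) = (0.00032552) / (0.00053885) = 0.6041.

0.604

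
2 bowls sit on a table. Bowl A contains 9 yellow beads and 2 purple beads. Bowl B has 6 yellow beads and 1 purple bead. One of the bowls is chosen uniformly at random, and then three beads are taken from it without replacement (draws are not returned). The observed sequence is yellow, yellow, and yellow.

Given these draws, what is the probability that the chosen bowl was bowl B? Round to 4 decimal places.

Compute the likelihood of the observed sequence for each case: P(data | bowl A) = (9/11)(8/10)(7/9) = 28/55; P(data | bowl B) = (6/7)(5/6)(4/5) = 4/7.
Weighting by the prior gives 1/2 · 28/55 = 14/55, 1/2 · 4/7 = 2/7; with total 208/385.
Therefore the posterior P(bowl B | data) = (2/7) / (208/385) = 55/104.

0.5288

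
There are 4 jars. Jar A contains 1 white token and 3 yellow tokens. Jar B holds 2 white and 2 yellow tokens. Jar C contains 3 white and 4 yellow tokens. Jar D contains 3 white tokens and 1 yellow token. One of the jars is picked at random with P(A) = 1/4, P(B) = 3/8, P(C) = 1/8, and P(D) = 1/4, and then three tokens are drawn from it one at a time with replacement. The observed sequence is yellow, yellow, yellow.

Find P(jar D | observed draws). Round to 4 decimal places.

0.0218

The likelihood of the observed sequence under each hypothesis: P(data | jar A) = (3/4)(3/4)(3/4) = 0.42188; P(data | jar B) = (2/4)(2/4)(2/4) = 0.125; P(data | jar C) = (4/7)(4/7)(4/7) = 0.18659; P(data | jar D) = (1/4)(1/4)(1/4) = 0.015625.
Weighting by the prior gives 1/4 · 0.42188 = 0.10547, 3/8 · 0.125 = 0.046875, 1/8 · 0.18659 = 0.023324, 1/4 · 0.015625 = 0.0039062; with total 0.17957.
Therefore the posterior P(jar D | data) = (0.0039062) / (0.17957) = 0.021753.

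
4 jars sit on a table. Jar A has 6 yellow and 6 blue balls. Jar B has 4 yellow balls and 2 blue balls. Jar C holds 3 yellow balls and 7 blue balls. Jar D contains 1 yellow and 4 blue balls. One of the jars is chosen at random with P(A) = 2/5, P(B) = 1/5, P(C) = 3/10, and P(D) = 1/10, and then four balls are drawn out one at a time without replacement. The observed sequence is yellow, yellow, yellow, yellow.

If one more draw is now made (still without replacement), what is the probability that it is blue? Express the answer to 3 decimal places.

For each hypothesis, P(data | H) works out to: P(data | jar A) = (6/12)(5/11)(4/10)(3/9) = 1/33; P(data | jar B) = (4/6)(3/5)(2/4)(1/3) = 1/15; P(data | jar C) = (3/10)(2/9)(1/8)(0/7) = 0; P(data | jar D) = (1/5)(0/4) = 0.
Multiplying each by its prior: 2/5 · 1/33 = 2/165, 1/5 · 1/15 = 1/75, 3/10 · 0 = 0, 1/10 · 0 = 0; with total 7/275.
Dividing through by the total gives posterior P(jar A | data) = 10/21, P(jar B | data) = 11/21, P(jar C | data) = 0, P(jar D | data) = 0.
The predictive probability is P(blue next | data) = (3/4)(10/21) + (1)(11/21) = 37/42.

0.881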